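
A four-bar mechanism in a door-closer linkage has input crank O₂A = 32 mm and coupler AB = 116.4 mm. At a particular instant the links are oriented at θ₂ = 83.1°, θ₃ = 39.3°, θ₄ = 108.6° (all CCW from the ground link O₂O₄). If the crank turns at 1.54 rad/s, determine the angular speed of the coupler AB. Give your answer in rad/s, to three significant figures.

ω₂ = 1.54 rad/s
Differentiating the loop-closure r₂e^{iθ₂}+r₃e^{iθ₃}=r₁+r₄e^{iθ₄} gives r₂ω₂e^{iθ₂}+r₃ω₃e^{iθ₃}=r₄ω₄e^{iθ₄}.
Eliminating the other unknown: ω₃ = r₂ω₂ sin(θ₄−θ₂) / [r₃ sin(θ₃−θ₄)].
Numerator sine = +0.43051; denominator sine = -0.93544.
Result = 0.032·1.54·(+0.43051) / (0.1164·(-0.93544)) = -0.19484 rad/s; magnitude 0.19484 rad/s.

0.195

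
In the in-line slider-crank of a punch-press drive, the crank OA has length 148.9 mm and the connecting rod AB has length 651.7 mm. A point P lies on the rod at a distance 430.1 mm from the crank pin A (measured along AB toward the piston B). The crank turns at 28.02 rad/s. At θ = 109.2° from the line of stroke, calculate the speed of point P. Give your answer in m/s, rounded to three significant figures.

3.77

ω = 28.02 rad/s.  Crank-pin speed |V_A| = rω = 4.1722 m/s, perpendicular to OA.
Rod angle: sinφ = −(r/L) sinθ ⇒ φ = -12.461°; ω_rod = −rω cosθ/√(L²−r²sin²θ) = +2.1562 rad/s.
V_P = V_A + ω_rod × AP, with AP = 0.4301 m along the rod.
Components: V_Px = −rω sinθ − a·ω_rod·sinφ = -3.74 m/s;  V_Py = rω cosθ + a·ω_rod·cosφ = -0.46656 m/s.
|V_P| = √(V_Px² + V_Py²) = 3.769 m/s.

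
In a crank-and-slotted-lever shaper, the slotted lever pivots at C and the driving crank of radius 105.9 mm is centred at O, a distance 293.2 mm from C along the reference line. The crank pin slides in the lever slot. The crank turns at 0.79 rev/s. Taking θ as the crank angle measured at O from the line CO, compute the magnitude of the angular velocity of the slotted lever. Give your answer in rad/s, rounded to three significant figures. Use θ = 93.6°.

ω = 4.964 rad/s (from 0.79 rev/s).
Crank pin A relative to C: A = (d + r cosθ, r sinθ); lever angle φ = atan2(r sinθ, d + r cosθ).
Differentiating tanφ: φ̇ = rω(d cosθ + r)/(d² + r² + 2dr cosθ).
d² + r² + 2dr cosθ = |CA|² = 0.0932818 m²;  d cosθ + r = +0.08749 m.
|ω_lever| = |0.1059·4.964·+0.08749| / 0.0932818 = 0.49302 rad/s.

0.493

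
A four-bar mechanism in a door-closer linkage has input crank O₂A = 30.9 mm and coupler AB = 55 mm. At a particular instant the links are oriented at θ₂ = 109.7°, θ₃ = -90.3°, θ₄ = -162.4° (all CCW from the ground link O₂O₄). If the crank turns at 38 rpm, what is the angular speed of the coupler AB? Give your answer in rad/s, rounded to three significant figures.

ω₂ = 3.979 rad/s (from 38 rpm).
Differentiating the loop-closure r₂e^{iθ₂}+r₃e^{iθ₃}=r₁+r₄e^{iθ₄} gives r₂ω₂e^{iθ₂}+r₃ω₃e^{iθ₃}=r₄ω₄e^{iθ₄}.
Eliminating the other unknown: ω₃ = r₂ω₂ sin(θ₄−θ₂) / [r₃ sin(θ₃−θ₄)].
Numerator sine = +0.99933; denominator sine = +0.95159.
Result = 0.0309·3.979·(+0.99933) / (0.055·(+0.95159)) = +2.3478 rad/s; magnitude 2.3478 rad/s.

2.35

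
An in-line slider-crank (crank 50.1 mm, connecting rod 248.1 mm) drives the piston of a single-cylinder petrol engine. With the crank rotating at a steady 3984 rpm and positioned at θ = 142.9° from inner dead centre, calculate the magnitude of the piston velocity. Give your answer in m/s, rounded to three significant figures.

ω = 2π·3984/60 = 417.2 rad/s
For an in-line slider-crank, x = r cosθ + √(L² − r² sin²θ), so v = −rω sinθ·[1 + r cosθ/√(L² − r² sin²θ)].
With r = 0.0501 m, L = 0.2481 m, θ = 142.9°: √(L² − r² sin²θ) = 0.24625 m.
v = −0.0501·417.2·0.60321·[1 + 0.0501·-0.79758/0.24625] = -10.562 m/s.
|v| = 10.562 m/s.

10.6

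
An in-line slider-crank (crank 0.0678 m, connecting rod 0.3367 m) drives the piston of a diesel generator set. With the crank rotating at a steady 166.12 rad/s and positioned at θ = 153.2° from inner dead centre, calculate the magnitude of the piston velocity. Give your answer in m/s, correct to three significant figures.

4.16

ω = 166.1 rad/s
For an in-line slider-crank, x = r cosθ + √(L² − r² sin²θ), so v = −rω sinθ·[1 + r cosθ/√(L² − r² sin²θ)].
With r = 0.0678 m, L = 0.3367 m, θ = 153.2°: √(L² − r² sin²θ) = 0.33531 m.
v = −0.0678·166.1·0.45088·[1 + 0.0678·-0.89259/0.33531] = -4.1617 m/s.
|v| = 4.1617 m/s.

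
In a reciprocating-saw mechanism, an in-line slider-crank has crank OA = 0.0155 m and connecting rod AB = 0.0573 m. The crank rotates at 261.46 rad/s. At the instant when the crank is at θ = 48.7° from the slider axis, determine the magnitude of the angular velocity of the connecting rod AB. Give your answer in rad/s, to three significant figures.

47.7

ω = 261.5 rad/s
The rod makes angle φ with the slider axis where L sinφ = r sinθ; differentiating, L cosφ·φ̇ = r ω cosθ.
L cosφ = √(L² − r² sin²θ) = 0.056104 m.
|ω_rod| = r ω |cosθ| / √(L² − r² sin²θ) = 0.0155·261.5·0.66000/0.056104 = 47.674 rad/s.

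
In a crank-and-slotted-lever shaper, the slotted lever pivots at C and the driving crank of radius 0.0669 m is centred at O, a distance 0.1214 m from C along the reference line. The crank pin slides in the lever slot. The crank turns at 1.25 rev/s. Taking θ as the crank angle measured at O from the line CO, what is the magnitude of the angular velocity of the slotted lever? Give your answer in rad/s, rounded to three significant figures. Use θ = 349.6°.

ω = 7.854 rad/s (from 1.25 rev/s).
Crank pin A relative to C: A = (d + r cosθ, r sinθ); lever angle φ = atan2(r sinθ, d + r cosθ).
Differentiating tanφ: φ̇ = rω(d cosθ + r)/(d² + r² + 2dr cosθ).
d² + r² + 2dr cosθ = |CA|² = 0.03519 m²;  d cosθ + r = +0.18631 m.
|ω_lever| = |0.0669·7.854·+0.18631| / 0.03519 = 2.7818 rad/s.

2.78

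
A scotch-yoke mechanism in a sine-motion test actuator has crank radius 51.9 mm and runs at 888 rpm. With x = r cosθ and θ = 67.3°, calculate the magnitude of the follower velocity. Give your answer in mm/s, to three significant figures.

ω = 92.99 rad/s (from 888 rpm).
x = r cosθ ⇒ ẋ = −rω sinθ.
|v| = rω|sinθ| = 0.0519·92.99·|sin 67.3°| = 4.4524 m/s = 4452.4 mm/s.

4450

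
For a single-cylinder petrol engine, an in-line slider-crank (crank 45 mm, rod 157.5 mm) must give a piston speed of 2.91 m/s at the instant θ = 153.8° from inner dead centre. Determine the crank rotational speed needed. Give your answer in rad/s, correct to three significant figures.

For an in-line slider-crank, |v_piston| = rω|sinθ|·[1 + r cosθ/√(L² − r² sin²θ)].
With r = 0.045 m, L = 0.1575 m, θ = 153.8°: the bracketed kinematic factor |dx/dθ| = 0.014733 m.
ω = v/|dx/dθ| = 2.91/0.014733 = 197.51 rad/s.

198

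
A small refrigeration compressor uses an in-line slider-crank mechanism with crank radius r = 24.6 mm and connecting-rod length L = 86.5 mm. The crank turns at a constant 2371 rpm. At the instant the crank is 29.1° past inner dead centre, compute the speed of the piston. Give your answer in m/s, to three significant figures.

3.72

ω = 2π·2371/60 = 248.3 rad/s
For an in-line slider-crank, x = r cosθ + √(L² − r² sin²θ), so v = −rω sinθ·[1 + r cosθ/√(L² − r² sin²θ)].
With r = 0.0246 m, L = 0.0865 m, θ = 29.1°: √(L² − r² sin²θ) = 0.085669 m.
v = −0.0246·248.3·0.48634·[1 + 0.0246·0.87377/0.085669] = -3.7158 m/s.
|v| = 3.7158 m/s.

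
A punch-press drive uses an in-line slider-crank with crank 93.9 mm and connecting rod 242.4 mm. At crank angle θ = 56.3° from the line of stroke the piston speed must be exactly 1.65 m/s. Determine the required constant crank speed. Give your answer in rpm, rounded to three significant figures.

For an in-line slider-crank, |v_piston| = rω|sinθ|·[1 + r cosθ/√(L² − r² sin²θ)].
With r = 0.0939 m, L = 0.2424 m, θ = 56.3°: the bracketed kinematic factor |dx/dθ| = 0.095858 m.
ω = v/|dx/dθ| = 1.65/0.095858 = 17.213 rad/s.
N = 60ω/(2π) = 164.37 rpm.

164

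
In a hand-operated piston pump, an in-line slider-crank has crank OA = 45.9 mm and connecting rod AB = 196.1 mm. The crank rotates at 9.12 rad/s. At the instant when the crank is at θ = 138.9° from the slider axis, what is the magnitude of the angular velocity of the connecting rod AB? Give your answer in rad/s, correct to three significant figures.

1.63

ω = 9.12 rad/s
The rod makes angle φ with the slider axis where L sinφ = r sinθ; differentiating, L cosφ·φ̇ = r ω cosθ.
L cosφ = √(L² − r² sin²θ) = 0.19376 m.
|ω_rod| = r ω |cosθ| / √(L² − r² sin²θ) = 0.0459·9.12·0.75356/0.19376 = 1.628 rad/s.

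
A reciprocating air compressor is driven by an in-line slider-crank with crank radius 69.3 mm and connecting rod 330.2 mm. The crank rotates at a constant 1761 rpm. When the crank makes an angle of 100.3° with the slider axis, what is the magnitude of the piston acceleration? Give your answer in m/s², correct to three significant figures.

894

ω = 2π·1761/60 = 184.4 rad/s
x(θ) = r cosθ + √(L² − r² sin²θ); with ω constant, a = ω²·d²x/dθ².
d²x/dθ² = −r cosθ − r²(cos2θ)/√u − r⁴ sin²2θ/(4u^{3/2}),  u = L² − r² sin²θ = 0.104383 m².
Substituting r = 0.0693 m, L = 0.3302 m, θ = 100.3°: d²x/dθ² = +0.026284 m.
a = ω²·d²x/dθ² = (184.4)²·(+0.026284) = +893.85 m/s²;  |a| = 893.85 m/s².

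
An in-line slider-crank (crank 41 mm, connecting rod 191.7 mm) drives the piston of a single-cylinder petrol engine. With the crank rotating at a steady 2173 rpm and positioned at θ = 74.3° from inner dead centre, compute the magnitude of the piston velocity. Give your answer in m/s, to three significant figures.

ω = 2π·2173/60 = 227.6 rad/s
For an in-line slider-crank, x = r cosθ + √(L² − r² sin²θ), so v = −rω sinθ·[1 + r cosθ/√(L² − r² sin²θ)].
With r = 0.041 m, L = 0.1917 m, θ = 74.3°: √(L² − r² sin²θ) = 0.18759 m.
v = −0.041·227.6·0.96269·[1 + 0.041·0.27060/0.18759] = -9.5129 m/s.
|v| = 9.5129 m/s.

9.51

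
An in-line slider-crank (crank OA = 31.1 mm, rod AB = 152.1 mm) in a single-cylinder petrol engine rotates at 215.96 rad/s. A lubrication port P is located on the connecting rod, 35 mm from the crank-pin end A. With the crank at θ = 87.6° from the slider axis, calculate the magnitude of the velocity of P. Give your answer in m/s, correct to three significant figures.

ω = 216 rad/s.  Crank-pin speed |V_A| = rω = 6.7164 m/s, perpendicular to OA.
Rod angle: sinφ = −(r/L) sinθ ⇒ φ = -11.788°; ω_rod = −rω cosθ/√(L²−r²sin²θ) = -1.889 rad/s.
V_P = V_A + ω_rod × AP, with AP = 0.035 m along the rod.
Components: V_Px = −rω sinθ − a·ω_rod·sinφ = -6.724 m/s;  V_Py = rω cosθ + a·ω_rod·cosφ = +0.21653 m/s.
|V_P| = √(V_Px² + V_Py²) = 6.7275 m/s.

6.73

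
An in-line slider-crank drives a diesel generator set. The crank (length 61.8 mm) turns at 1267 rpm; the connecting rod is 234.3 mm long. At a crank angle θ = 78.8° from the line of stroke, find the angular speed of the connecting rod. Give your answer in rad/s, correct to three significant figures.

7.04

ω = 132.7 rad/s (converted from 1267 rpm).
The rod makes angle φ with the slider axis where L sinφ = r sinθ; differentiating, L cosφ·φ̇ = r ω cosθ.
L cosφ = √(L² − r² sin²θ) = 0.22632 m.
|ω_rod| = r ω |cosθ| / √(L² − r² sin²θ) = 0.0618·132.7·0.19423/0.22632 = 7.0371 rad/s.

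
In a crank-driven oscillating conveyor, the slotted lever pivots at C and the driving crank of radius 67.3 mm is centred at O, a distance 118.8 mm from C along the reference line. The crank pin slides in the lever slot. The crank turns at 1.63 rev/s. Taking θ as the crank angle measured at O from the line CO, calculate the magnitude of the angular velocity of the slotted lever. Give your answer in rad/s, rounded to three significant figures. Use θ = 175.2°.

13.0

ω = 10.24 rad/s (from 1.63 rev/s).
Crank pin A relative to C: A = (d + r cosθ, r sinθ); lever angle φ = atan2(r sinθ, d + r cosθ).
Differentiating tanφ: φ̇ = rω(d cosθ + r)/(d² + r² + 2dr cosθ).
d² + r² + 2dr cosθ = |CA|² = 0.00270833 m²;  d cosθ + r = -0.051083 m.
|ω_lever| = |0.0673·10.24·-0.051083| / 0.00270833 = 13.001 rad/s.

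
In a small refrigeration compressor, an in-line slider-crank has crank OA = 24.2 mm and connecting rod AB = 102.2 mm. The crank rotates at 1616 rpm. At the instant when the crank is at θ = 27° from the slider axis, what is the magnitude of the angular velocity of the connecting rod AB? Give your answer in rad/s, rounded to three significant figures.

35.9

ω = 169.2 rad/s (converted from 1616 rpm).
The rod makes angle φ with the slider axis where L sinφ = r sinθ; differentiating, L cosφ·φ̇ = r ω cosθ.
L cosφ = √(L² − r² sin²θ) = 0.10161 m.
|ω_rod| = r ω |cosθ| / √(L² − r² sin²θ) = 0.0242·169.2·0.89101/0.10161 = 35.912 rad/s.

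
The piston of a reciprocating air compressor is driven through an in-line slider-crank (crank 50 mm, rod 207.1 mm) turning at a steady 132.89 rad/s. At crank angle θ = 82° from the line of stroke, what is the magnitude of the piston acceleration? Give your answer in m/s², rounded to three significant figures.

87.9

ω = 132.9 rad/s
x(θ) = r cosθ + √(L² − r² sin²θ); with ω constant, a = ω²·d²x/dθ².
d²x/dθ² = −r cosθ − r²(cos2θ)/√u − r⁴ sin²2θ/(4u^{3/2}),  u = L² − r² sin²θ = 0.0404388 m².
Substituting r = 0.05 m, L = 0.2071 m, θ = 82°: d²x/dθ² = +0.0049771 m.
a = ω²·d²x/dθ² = (132.9)²·(+0.0049771) = +87.895 m/s²;  |a| = 87.895 m/s².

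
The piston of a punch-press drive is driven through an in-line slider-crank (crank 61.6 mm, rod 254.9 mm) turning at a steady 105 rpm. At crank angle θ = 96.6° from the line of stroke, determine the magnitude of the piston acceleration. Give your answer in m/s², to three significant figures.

ω = 2π·105/60 = 11 rad/s
x(θ) = r cosθ + √(L² − r² sin²θ); with ω constant, a = ω²·d²x/dθ².
d²x/dθ² = −r cosθ − r²(cos2θ)/√u − r⁴ sin²2θ/(4u^{3/2}),  u = L² − r² sin²θ = 0.0612296 m².
Substituting r = 0.0616 m, L = 0.2549 m, θ = 96.6°: d²x/dθ² = +0.021997 m.
a = ω²·d²x/dθ² = (11)²·(+0.021997) = +2.6596 m/s²;  |a| = 2.6596 m/s².

2.66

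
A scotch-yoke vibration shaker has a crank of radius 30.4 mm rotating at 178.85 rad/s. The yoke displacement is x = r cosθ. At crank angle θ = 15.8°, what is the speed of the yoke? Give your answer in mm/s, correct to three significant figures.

1480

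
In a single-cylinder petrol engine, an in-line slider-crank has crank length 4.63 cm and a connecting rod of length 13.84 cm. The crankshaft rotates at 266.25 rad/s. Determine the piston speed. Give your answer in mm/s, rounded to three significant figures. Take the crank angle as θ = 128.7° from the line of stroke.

7540

ω = 266.2 rad/s
For an in-line slider-crank, x = r cosθ + √(L² − r² sin²θ), so v = −rω sinθ·[1 + r cosθ/√(L² − r² sin²θ)].
With r = 0.0463 m, L = 0.1384 m, θ = 128.7°: √(L² − r² sin²θ) = 0.1336 m.
v = −0.0463·266.2·0.78043·[1 + 0.0463·-0.62524/0.1336] = -7.536 m/s.
|v| = 7.536 m/s = 7536 mm/s.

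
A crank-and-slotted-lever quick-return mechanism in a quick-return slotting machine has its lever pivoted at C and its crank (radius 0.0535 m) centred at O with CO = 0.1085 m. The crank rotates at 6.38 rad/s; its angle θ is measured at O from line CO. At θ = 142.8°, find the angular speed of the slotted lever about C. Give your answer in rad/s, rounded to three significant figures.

ω = 6.38 rad/s
Crank pin A relative to C: A = (d + r cosθ, r sinθ); lever angle φ = atan2(r sinθ, d + r cosθ).
Differentiating tanφ: φ̇ = rω(d cosθ + r)/(d² + r² + 2dr cosθ).
d² + r² + 2dr cosθ = |CA|² = 0.00538719 m²;  d cosθ + r = -0.032923 m.
|ω_lever| = |0.0535·6.38·-0.032923| / 0.00538719 = 2.086 rad/s.

2.09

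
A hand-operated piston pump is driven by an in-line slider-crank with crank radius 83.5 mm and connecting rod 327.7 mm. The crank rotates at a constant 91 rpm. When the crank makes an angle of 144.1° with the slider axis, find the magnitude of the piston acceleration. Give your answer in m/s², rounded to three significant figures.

ω = 2π·91/60 = 9.529 rad/s
x(θ) = r cosθ + √(L² − r² sin²θ); with ω constant, a = ω²·d²x/dθ².
d²x/dθ² = −r cosθ − r²(cos2θ)/√u − r⁴ sin²2θ/(4u^{3/2}),  u = L² − r² sin²θ = 0.10499 m².
Substituting r = 0.0835 m, L = 0.3277 m, θ = 144.1°: d²x/dθ² = +0.060595 m.
a = ω²·d²x/dθ² = (9.529)²·(+0.060595) = +5.5027 m/s²;  |a| = 5.5027 m/s².

5.50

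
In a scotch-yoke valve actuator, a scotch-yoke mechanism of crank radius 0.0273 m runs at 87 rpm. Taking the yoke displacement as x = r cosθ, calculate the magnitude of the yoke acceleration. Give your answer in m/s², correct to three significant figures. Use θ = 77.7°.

0.483

ω = 9.111 rad/s (from 87 rpm).
x = r cosθ ⇒ ẍ = −rω² cosθ (ω constant).
|a| = rω²|cosθ| = 0.0273·(9.111)²·|cos 77.7°| = 0.48273 m/s².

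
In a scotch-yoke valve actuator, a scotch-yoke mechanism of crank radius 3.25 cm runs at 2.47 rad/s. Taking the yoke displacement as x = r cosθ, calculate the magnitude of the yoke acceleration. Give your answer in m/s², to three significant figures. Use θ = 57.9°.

0.105

ω = 2.47 rad/s
x = r cosθ ⇒ ẍ = −rω² cosθ (ω constant).
|a| = rω²|cosθ| = 0.0325·(2.47)²·|cos 57.9°| = 0.10537 m/s².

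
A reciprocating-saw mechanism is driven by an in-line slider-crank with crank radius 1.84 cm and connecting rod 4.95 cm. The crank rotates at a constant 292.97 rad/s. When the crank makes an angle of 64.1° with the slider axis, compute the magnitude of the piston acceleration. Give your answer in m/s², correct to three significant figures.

ω = 293 rad/s
x(θ) = r cosθ + √(L² − r² sin²θ); with ω constant, a = ω²·d²x/dθ².
d²x/dθ² = −r cosθ − r²(cos2θ)/√u − r⁴ sin²2θ/(4u^{3/2}),  u = L² − r² sin²θ = 0.00217629 m².
Substituting r = 0.0184 m, L = 0.0495 m, θ = 64.1°: d²x/dθ² = -0.0037235 m.
a = ω²·d²x/dθ² = (293)²·(-0.0037235) = -319.59 m/s²;  |a| = 319.59 m/s².

320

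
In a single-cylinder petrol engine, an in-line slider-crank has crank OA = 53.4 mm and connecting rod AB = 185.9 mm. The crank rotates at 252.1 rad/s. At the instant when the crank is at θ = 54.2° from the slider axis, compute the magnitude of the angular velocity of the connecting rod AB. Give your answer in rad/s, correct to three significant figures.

43.6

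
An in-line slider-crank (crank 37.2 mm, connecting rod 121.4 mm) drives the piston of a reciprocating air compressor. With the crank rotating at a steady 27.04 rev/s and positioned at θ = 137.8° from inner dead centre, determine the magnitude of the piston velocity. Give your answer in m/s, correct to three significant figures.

3.26

ω = 2π·27 = 169.9 rad/s
For an in-line slider-crank, x = r cosθ + √(L² − r² sin²θ), so v = −rω sinθ·[1 + r cosθ/√(L² − r² sin²θ)].
With r = 0.0372 m, L = 0.1214 m, θ = 137.8°: √(L² − r² sin²θ) = 0.1188 m.
v = −0.0372·169.9·0.67172·[1 + 0.0372·-0.74080/0.1188] = -3.2606 m/s.
|v| = 3.2606 m/s.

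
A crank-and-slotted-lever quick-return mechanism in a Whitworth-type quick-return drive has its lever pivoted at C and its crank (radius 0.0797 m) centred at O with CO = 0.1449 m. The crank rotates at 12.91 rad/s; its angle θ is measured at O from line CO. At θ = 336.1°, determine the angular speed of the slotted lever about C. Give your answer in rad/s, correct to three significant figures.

ω = 12.91 rad/s
Crank pin A relative to C: A = (d + r cosθ, r sinθ); lever angle φ = atan2(r sinθ, d + r cosθ).
Differentiating tanφ: φ̇ = rω(d cosθ + r)/(d² + r² + 2dr cosθ).
d² + r² + 2dr cosθ = |CA|² = 0.0484647 m²;  d cosθ + r = +0.21218 m.
|ω_lever| = |0.0797·12.91·+0.21218| / 0.0484647 = 4.5046 rad/s.

4.50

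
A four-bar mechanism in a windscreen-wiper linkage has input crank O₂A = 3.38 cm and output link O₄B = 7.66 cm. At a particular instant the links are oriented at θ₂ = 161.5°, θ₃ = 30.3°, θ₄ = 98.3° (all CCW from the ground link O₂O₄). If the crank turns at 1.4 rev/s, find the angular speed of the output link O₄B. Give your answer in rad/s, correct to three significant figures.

ω₂ = 8.796 rad/s (from 1.4 rev/s).
Differentiating the loop-closure r₂e^{iθ₂}+r₃e^{iθ₃}=r₁+r₄e^{iθ₄} gives r₂ω₂e^{iθ₂}+r₃ω₃e^{iθ₃}=r₄ω₄e^{iθ₄}.
Eliminating the other unknown: ω₄ = r₂ω₂ sin(θ₂−θ₃) / [r₄ sin(θ₄−θ₃)].
Numerator sine = +0.75241; denominator sine = +0.92718.
Result = 0.0338·8.796·(+0.75241) / (0.0766·(+0.92718)) = +3.1498 rad/s; magnitude 3.1498 rad/s.

3.15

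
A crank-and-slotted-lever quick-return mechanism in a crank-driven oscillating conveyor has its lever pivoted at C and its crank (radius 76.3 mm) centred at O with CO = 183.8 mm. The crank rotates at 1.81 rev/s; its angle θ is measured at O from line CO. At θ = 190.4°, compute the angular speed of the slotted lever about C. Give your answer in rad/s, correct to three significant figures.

ω = 11.37 rad/s (from 1.81 rev/s).
Crank pin A relative to C: A = (d + r cosθ, r sinθ); lever angle φ = atan2(r sinθ, d + r cosθ).
Differentiating tanφ: φ̇ = rω(d cosθ + r)/(d² + r² + 2dr cosθ).
d² + r² + 2dr cosθ = |CA|² = 0.012017 m²;  d cosθ + r = -0.10448 m.
|ω_lever| = |0.0763·11.37·-0.10448| / 0.012017 = 7.5443 rad/s.

7.54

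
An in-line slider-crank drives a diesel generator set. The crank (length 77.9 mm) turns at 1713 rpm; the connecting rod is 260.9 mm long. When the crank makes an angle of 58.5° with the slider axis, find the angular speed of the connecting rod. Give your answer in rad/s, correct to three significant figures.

28.9

ω = 179.4 rad/s (converted from 1713 rpm).
The rod makes angle φ with the slider axis where L sinφ = r sinθ; differentiating, L cosφ·φ̇ = r ω cosθ.
L cosφ = √(L² − r² sin²θ) = 0.2523 m.
|ω_rod| = r ω |cosθ| / √(L² − r² sin²θ) = 0.0779·179.4·0.52250/0.2523 = 28.939 rad/s.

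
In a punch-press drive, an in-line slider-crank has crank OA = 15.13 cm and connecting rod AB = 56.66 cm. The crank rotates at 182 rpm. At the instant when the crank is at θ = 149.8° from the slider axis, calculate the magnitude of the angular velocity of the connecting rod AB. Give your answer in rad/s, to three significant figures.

4.44

ω = 19.06 rad/s (converted from 182 rpm).
The rod makes angle φ with the slider axis where L sinφ = r sinθ; differentiating, L cosφ·φ̇ = r ω cosθ.
L cosφ = √(L² − r² sin²θ) = 0.56147 m.
|ω_rod| = r ω |cosθ| / √(L² − r² sin²θ) = 0.1513·19.06·0.86427/0.56147 = 4.4388 rad/s.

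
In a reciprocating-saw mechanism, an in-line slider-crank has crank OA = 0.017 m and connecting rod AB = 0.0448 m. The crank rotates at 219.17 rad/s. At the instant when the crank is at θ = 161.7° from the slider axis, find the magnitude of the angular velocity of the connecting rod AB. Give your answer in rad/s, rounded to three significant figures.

79.5

ω = 219.2 rad/s
The rod makes angle φ with the slider axis where L sinφ = r sinθ; differentiating, L cosφ·φ̇ = r ω cosθ.
L cosφ = √(L² − r² sin²θ) = 0.044481 m.
|ω_rod| = r ω |cosθ| / √(L² − r² sin²θ) = 0.017·219.2·0.94943/0.044481 = 79.528 rad/s.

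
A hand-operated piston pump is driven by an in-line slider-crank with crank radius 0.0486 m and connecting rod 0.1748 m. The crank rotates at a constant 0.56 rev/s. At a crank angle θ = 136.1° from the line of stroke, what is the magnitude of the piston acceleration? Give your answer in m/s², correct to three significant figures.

ω = 2π·0.56 = 3.519 rad/s
x(θ) = r cosθ + √(L² − r² sin²θ); with ω constant, a = ω²·d²x/dθ².
d²x/dθ² = −r cosθ − r²(cos2θ)/√u − r⁴ sin²2θ/(4u^{3/2}),  u = L² − r² sin²θ = 0.0294194 m².
Substituting r = 0.0486 m, L = 0.1748 m, θ = 136.1°: d²x/dθ² = +0.034214 m.
a = ω²·d²x/dθ² = (3.519)²·(+0.034214) = +0.42359 m/s²;  |a| = 0.42359 m/s².

0.424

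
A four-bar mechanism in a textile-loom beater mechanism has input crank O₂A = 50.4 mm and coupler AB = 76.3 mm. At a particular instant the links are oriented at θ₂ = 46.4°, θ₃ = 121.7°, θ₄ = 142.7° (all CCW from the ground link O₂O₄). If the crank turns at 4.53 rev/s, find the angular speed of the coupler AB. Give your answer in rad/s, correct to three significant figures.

ω₂ = 28.46 rad/s (from 4.53 rev/s).
Differentiating the loop-closure r₂e^{iθ₂}+r₃e^{iθ₃}=r₁+r₄e^{iθ₄} gives r₂ω₂e^{iθ₂}+r₃ω₃e^{iθ₃}=r₄ω₄e^{iθ₄}.
Eliminating the other unknown: ω₃ = r₂ω₂ sin(θ₄−θ₂) / [r₃ sin(θ₃−θ₄)].
Numerator sine = +0.99396; denominator sine = -0.35837.
Result = 0.0504·28.46·(+0.99396) / (0.0763·(-0.35837)) = -52.146 rad/s; magnitude 52.146 rad/s.

52.1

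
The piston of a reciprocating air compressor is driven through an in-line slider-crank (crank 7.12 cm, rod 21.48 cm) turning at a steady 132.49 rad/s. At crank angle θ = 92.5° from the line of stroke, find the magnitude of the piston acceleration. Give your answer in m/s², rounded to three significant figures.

ω = 132.5 rad/s
x(θ) = r cosθ + √(L² − r² sin²θ); with ω constant, a = ω²·d²x/dθ².
d²x/dθ² = −r cosθ − r²(cos2θ)/√u − r⁴ sin²2θ/(4u^{3/2}),  u = L² − r² sin²θ = 0.0410792 m².
Substituting r = 0.0712 m, L = 0.2148 m, θ = 92.5°: d²x/dθ² = +0.028017 m.
a = ω²·d²x/dθ² = (132.5)²·(+0.028017) = +491.79 m/s²;  |a| = 491.79 m/s².

492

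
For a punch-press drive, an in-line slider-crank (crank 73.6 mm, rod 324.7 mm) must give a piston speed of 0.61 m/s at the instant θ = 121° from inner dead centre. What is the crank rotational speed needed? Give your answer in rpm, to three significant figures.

105

For an in-line slider-crank, |v_piston| = rω|sinθ|·[1 + r cosθ/√(L² − r² sin²θ)].
With r = 0.0736 m, L = 0.3247 m, θ = 121°: the bracketed kinematic factor |dx/dθ| = 0.055579 m.
ω = v/|dx/dθ| = 0.61/0.055579 = 10.975 rad/s.
N = 60ω/(2π) = 104.81 rpm.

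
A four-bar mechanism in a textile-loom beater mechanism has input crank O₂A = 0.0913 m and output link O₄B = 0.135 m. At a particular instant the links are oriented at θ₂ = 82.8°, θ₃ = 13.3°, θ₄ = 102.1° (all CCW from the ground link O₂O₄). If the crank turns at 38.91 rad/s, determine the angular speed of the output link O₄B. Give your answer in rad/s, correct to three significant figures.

ω₂ = 38.91 rad/s
Differentiating the loop-closure r₂e^{iθ₂}+r₃e^{iθ₃}=r₁+r₄e^{iθ₄} gives r₂ω₂e^{iθ₂}+r₃ω₃e^{iθ₃}=r₄ω₄e^{iθ₄}.
Eliminating the other unknown: ω₄ = r₂ω₂ sin(θ₂−θ₃) / [r₄ sin(θ₄−θ₃)].
Numerator sine = +0.93667; denominator sine = +0.99978.
Result = 0.0913·38.91·(+0.93667) / (0.135·(+0.99978)) = +24.654 rad/s; magnitude 24.654 rad/s.

24.7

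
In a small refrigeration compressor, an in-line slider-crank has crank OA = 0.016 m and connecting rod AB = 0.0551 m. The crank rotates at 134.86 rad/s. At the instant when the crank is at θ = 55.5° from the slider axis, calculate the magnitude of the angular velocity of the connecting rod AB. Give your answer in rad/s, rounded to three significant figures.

22.8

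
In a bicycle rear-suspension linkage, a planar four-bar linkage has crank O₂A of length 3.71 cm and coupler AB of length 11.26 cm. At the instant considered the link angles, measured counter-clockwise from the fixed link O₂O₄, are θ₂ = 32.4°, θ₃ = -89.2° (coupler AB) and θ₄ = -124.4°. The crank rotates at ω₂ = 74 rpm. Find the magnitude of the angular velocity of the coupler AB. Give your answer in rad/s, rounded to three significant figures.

ω₂ = 7.749 rad/s (from 74 rpm).
Differentiating the loop-closure r₂e^{iθ₂}+r₃e^{iθ₃}=r₁+r₄e^{iθ₄} gives r₂ω₂e^{iθ₂}+r₃ω₃e^{iθ₃}=r₄ω₄e^{iθ₄}.
Eliminating the other unknown: ω₃ = r₂ω₂ sin(θ₄−θ₂) / [r₃ sin(θ₃−θ₄)].
Numerator sine = -0.39394; denominator sine = +0.57643.
Result = 0.0371·7.749·(-0.39394) / (0.1126·(+0.57643)) = -1.7449 rad/s; magnitude 1.7449 rad/s.

1.74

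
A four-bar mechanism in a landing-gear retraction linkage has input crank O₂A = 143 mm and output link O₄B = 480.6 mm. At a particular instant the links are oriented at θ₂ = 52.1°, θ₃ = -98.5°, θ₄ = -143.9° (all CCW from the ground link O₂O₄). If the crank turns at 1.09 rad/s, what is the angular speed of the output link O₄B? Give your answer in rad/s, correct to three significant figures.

0.224

ω₂ = 1.09 rad/s
Differentiating the loop-closure r₂e^{iθ₂}+r₃e^{iθ₃}=r₁+r₄e^{iθ₄} gives r₂ω₂e^{iθ₂}+r₃ω₃e^{iθ₃}=r₄ω₄e^{iθ₄}.
Eliminating the other unknown: ω₄ = r₂ω₂ sin(θ₂−θ₃) / [r₄ sin(θ₄−θ₃)].
Numerator sine = +0.49090; denominator sine = -0.71203.
Result = 0.143·1.09·(+0.49090) / (0.4806·(-0.71203)) = -0.2236 rad/s; magnitude 0.2236 rad/s.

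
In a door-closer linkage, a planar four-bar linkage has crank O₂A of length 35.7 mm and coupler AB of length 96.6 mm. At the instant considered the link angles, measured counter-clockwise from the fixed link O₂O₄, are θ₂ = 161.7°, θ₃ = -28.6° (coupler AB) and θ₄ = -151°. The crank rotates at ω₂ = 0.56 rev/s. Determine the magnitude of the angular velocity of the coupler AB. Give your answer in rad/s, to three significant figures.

1.13

ω₂ = 3.519 rad/s (from 0.56 rev/s).
Differentiating the loop-closure r₂e^{iθ₂}+r₃e^{iθ₃}=r₁+r₄e^{iθ₄} gives r₂ω₂e^{iθ₂}+r₃ω₃e^{iθ₃}=r₄ω₄e^{iθ₄}.
Eliminating the other unknown: ω₃ = r₂ω₂ sin(θ₄−θ₂) / [r₃ sin(θ₃−θ₄)].
Numerator sine = +0.73491; denominator sine = +0.84433.
Result = 0.0357·3.519·(+0.73491) / (0.0966·(+0.84433)) = +1.1318 rad/s; magnitude 1.1318 rad/s.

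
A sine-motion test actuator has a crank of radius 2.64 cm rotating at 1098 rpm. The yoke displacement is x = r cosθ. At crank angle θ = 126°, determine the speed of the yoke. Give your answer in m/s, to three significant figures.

ω = 115 rad/s (from 1098 rpm).
x = r cosθ ⇒ ẋ = −rω sinθ.
|v| = rω|sinθ| = 0.0264·115·|sin 126°| = 2.4558 m/s.

2.46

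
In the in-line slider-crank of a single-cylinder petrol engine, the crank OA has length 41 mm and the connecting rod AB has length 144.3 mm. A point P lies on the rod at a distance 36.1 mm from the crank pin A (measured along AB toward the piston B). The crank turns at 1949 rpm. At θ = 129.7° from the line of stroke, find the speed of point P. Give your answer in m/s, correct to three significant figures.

ω = 204.1 rad/s.  Crank-pin speed |V_A| = rω = 8.3681 m/s, perpendicular to OA.
Rod angle: sinφ = −(r/L) sinθ ⇒ φ = -12.627°; ω_rod = −rω cosθ/√(L²−r²sin²θ) = +37.961 rad/s.
V_P = V_A + ω_rod × AP, with AP = 0.0361 m along the rod.
Components: V_Px = −rω sinθ − a·ω_rod·sinφ = -6.1388 m/s;  V_Py = rω cosθ + a·ω_rod·cosφ = -4.008 m/s.
|V_P| = √(V_Px² + V_Py²) = 7.3314 m/s.

7.33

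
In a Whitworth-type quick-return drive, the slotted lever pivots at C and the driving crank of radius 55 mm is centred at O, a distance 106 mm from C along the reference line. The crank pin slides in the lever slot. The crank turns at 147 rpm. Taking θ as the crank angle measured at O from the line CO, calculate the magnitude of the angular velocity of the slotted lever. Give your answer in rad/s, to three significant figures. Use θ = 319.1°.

ω = 15.39 rad/s (from 147 rpm).
Crank pin A relative to C: A = (d + r cosθ, r sinθ); lever angle φ = atan2(r sinθ, d + r cosθ).
Differentiating tanφ: φ̇ = rω(d cosθ + r)/(d² + r² + 2dr cosθ).
d² + r² + 2dr cosθ = |CA|² = 0.0230743 m²;  d cosθ + r = +0.13512 m.
|ω_lever| = |0.055·15.39·+0.13512| / 0.0230743 = 4.958 rad/s.

4.96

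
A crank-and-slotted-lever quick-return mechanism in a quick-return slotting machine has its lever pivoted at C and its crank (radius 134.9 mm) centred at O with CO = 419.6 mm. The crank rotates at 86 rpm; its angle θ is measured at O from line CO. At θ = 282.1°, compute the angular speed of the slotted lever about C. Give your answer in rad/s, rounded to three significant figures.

ω = 9.006 rad/s (from 86 rpm).
Crank pin A relative to C: A = (d + r cosθ, r sinθ); lever angle φ = atan2(r sinθ, d + r cosθ).
Differentiating tanφ: φ̇ = rω(d cosθ + r)/(d² + r² + 2dr cosθ).
d² + r² + 2dr cosθ = |CA|² = 0.217993 m²;  d cosθ + r = +0.22286 m.
|ω_lever| = |0.1349·9.006·+0.22286| / 0.217993 = 1.242 rad/s.

1.24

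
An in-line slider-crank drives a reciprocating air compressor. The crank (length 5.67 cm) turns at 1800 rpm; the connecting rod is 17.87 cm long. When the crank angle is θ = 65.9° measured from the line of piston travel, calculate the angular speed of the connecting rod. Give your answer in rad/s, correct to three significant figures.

25.5

ω = 188.5 rad/s (converted from 1800 rpm).
The rod makes angle φ with the slider axis where L sinφ = r sinθ; differentiating, L cosφ·φ̇ = r ω cosθ.
L cosφ = √(L² − r² sin²θ) = 0.17104 m.
|ω_rod| = r ω |cosθ| / √(L² − r² sin²θ) = 0.0567·188.5·0.40833/0.17104 = 25.515 rad/s.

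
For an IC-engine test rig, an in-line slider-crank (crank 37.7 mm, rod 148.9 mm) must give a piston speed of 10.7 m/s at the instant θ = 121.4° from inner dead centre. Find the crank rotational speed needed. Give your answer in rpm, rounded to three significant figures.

3670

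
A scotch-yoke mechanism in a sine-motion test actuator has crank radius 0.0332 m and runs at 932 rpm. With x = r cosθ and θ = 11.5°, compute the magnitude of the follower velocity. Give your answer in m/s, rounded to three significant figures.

0.646

ω = 97.6 rad/s (from 932 rpm).
x = r cosθ ⇒ ẋ = −rω sinθ.
|v| = rω|sinθ| = 0.0332·97.6·|sin 11.5°| = 0.64601 m/s.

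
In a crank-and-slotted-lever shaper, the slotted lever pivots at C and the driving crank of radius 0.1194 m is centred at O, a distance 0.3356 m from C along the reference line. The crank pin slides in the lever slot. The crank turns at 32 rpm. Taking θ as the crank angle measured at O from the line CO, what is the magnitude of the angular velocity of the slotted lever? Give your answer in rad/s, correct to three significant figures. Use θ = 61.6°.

ω = 3.351 rad/s (from 32 rpm).
Crank pin A relative to C: A = (d + r cosθ, r sinθ); lever angle φ = atan2(r sinθ, d + r cosθ).
Differentiating tanφ: φ̇ = rω(d cosθ + r)/(d² + r² + 2dr cosθ).
d² + r² + 2dr cosθ = |CA|² = 0.165001 m²;  d cosθ + r = +0.27902 m.
|ω_lever| = |0.1194·3.351·+0.27902| / 0.165001 = 0.6766 rad/s.

0.677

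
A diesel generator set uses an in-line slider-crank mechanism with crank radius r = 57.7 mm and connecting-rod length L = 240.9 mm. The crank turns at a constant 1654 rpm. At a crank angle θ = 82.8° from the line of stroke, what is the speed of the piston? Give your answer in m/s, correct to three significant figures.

10.2

ω = 2π·1654/60 = 173.2 rad/s
For an in-line slider-crank, x = r cosθ + √(L² − r² sin²θ), so v = −rω sinθ·[1 + r cosθ/√(L² − r² sin²θ)].
With r = 0.0577 m, L = 0.2409 m, θ = 82.8°: √(L² − r² sin²θ) = 0.234 m.
v = −0.0577·173.2·0.99211·[1 + 0.0577·0.12533/0.234] = -10.222 m/s.
|v| = 10.222 m/s.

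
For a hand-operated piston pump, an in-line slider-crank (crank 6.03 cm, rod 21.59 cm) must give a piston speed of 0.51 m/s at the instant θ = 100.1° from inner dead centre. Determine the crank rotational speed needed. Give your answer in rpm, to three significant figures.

86.4

For an in-line slider-crank, |v_piston| = rω|sinθ|·[1 + r cosθ/√(L² − r² sin²θ)].
With r = 0.0603 m, L = 0.2159 m, θ = 100.1°: the bracketed kinematic factor |dx/dθ| = 0.056341 m.
ω = v/|dx/dθ| = 0.51/0.056341 = 9.052 rad/s.
N = 60ω/(2π) = 86.44 rpm.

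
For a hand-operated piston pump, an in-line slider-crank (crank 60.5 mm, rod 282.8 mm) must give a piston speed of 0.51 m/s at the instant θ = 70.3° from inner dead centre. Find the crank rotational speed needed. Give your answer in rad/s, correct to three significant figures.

For an in-line slider-crank, |v_piston| = rω|sinθ|·[1 + r cosθ/√(L² − r² sin²θ)].
With r = 0.0605 m, L = 0.2828 m, θ = 70.3°: the bracketed kinematic factor |dx/dθ| = 0.061153 m.
ω = v/|dx/dθ| = 0.51/0.061153 = 8.3398 rad/s.

8.34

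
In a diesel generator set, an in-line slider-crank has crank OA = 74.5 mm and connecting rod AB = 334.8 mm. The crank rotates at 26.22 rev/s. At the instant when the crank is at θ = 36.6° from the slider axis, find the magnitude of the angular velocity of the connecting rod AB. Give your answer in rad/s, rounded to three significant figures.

ω = 164.7 rad/s (converted from 26.22 rev/s).
The rod makes angle φ with the slider axis where L sinφ = r sinθ; differentiating, L cosφ·φ̇ = r ω cosθ.
L cosφ = √(L² − r² sin²θ) = 0.33184 m.
|ω_rod| = r ω |cosθ| / √(L² − r² sin²θ) = 0.0745·164.7·0.80282/0.33184 = 29.693 rad/s.

29.7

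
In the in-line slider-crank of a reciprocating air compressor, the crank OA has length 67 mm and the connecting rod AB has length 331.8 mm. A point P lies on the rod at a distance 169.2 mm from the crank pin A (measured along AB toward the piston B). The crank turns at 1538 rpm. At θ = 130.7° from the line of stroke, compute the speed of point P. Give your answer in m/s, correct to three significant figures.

8.37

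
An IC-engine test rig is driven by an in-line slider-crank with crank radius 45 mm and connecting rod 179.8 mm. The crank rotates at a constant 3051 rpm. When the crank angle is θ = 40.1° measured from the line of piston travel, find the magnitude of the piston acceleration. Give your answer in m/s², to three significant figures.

3730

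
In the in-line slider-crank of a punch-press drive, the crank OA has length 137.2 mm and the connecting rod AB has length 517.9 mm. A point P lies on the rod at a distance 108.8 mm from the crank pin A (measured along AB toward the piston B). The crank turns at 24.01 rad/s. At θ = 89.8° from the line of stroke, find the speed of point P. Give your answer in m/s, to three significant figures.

3.29

ω = 24.01 rad/s.  Crank-pin speed |V_A| = rω = 3.2942 m/s, perpendicular to OA.
Rod angle: sinφ = −(r/L) sinθ ⇒ φ = -15.362°; ω_rod = −rω cosθ/√(L²−r²sin²θ) = -0.023025 rad/s.
V_P = V_A + ω_rod × AP, with AP = 0.1088 m along the rod.
Components: V_Px = −rω sinθ − a·ω_rod·sinφ = -3.2948 m/s;  V_Py = rω cosθ + a·ω_rod·cosφ = +0.0090831 m/s.
|V_P| = √(V_Px² + V_Py²) = 3.2948 m/s.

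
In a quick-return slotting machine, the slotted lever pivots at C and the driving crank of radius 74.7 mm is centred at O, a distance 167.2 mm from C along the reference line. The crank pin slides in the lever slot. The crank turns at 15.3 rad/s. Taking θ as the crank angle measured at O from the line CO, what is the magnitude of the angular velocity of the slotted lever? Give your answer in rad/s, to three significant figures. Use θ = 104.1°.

1.41

ω = 15.3 rad/s
Crank pin A relative to C: A = (d + r cosθ, r sinθ); lever angle φ = atan2(r sinθ, d + r cosθ).
Differentiating tanφ: φ̇ = rω(d cosθ + r)/(d² + r² + 2dr cosθ).
d² + r² + 2dr cosθ = |CA|² = 0.0274505 m²;  d cosθ + r = +0.033968 m.
|ω_lever| = |0.0747·15.3·+0.033968| / 0.0274505 = 1.4142 rad/s.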